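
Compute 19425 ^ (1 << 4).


19425 ^ (1 << 4) = 19425 ^ 16 = 19441

19441


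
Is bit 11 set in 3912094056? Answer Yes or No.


0b11101001001011011101000101101000, bit 11 = 0. No

No


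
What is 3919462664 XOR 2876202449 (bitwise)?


0b11101001100111100100000100001000 ^ 0b10101011011011110101110111010001 = 0b1000010111100010001110011011001 = 1123097817

1123097817


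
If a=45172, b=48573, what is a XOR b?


45172 ^ 48573 = 3529

3529


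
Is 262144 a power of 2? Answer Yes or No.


0b1000000000000000000. Only one bit set => Yes

Yes


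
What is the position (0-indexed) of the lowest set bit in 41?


0b101001. Lowest set bit at position 0

0


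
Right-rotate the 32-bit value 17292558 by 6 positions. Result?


Rotate 0b1000001111101110100001110 right by 6 (32-bit) = 0b111000000001000001111101110100 = 939794292

939794292


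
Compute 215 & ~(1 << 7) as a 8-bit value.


215 & ~(1 << 7) = 87

87


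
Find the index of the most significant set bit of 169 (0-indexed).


0b10101001. Highest set bit at position 7

7


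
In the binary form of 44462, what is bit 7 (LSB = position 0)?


0b1010110110101110, position 7 = 1

1


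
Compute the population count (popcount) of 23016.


0b101100111101000 has 8 set bits

8


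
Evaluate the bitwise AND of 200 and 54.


0b11001000 & 0b110110 = 0b0 = 0

0


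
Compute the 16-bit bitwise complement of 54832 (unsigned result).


~0b1101011000110000 = 0b10100111001111 = 10703 (16-bit unsigned)

10703


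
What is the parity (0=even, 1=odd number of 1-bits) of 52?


0b110100 has 3 ones => parity 1

1


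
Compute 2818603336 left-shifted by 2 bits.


0b10101000000000000111100101001000 << 2 = 0b1010100000000000011110010100100000 = 11274413344

11274413344


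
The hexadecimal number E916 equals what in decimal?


E916 hex = 59670 decimal

59670


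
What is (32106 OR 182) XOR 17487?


Step 1: 32106 | 182 = 32254
Step 2: 32254 ^ 17487 = 14769

14769


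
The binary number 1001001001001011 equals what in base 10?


1001001001001011 in decimal = 37451

37451


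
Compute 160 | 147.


0b10100000 | 0b10010011 = 0b10110011 = 179

179


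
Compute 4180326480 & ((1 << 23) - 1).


4180326480 & 8388607 = 2799696

2799696


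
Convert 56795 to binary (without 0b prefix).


56795 = 1101110111011011 in binary

1101110111011011


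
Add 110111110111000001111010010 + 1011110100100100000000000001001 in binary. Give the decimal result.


110111110111000001111010010 + 1011110100100100000000000001001 = 1100101100011011000001111011011 = 1703773147

1703773147


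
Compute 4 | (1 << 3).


4 | (1 << 3) = 4 | 8 = 12

12


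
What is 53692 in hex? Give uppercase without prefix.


53692 = D1BC hex

D1BC


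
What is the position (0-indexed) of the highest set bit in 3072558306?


0b10110111001000111000010011100010. Highest set bit at position 31

31


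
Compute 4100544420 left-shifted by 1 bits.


0b11110100011010010101011110100100 << 1 = 0b111101000110100101010111101001000 = 8201088840

8201088840


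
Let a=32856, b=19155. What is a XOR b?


32856 ^ 19155 = 51851

51851


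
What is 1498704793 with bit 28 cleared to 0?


1498704793 & ~(1 << 28) = 1230269337

1230269337


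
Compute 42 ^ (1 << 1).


42 ^ (1 << 1) = 42 ^ 2 = 40

40


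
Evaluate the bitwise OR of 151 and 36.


0b10010111 | 0b100100 = 0b10110111 = 183

183


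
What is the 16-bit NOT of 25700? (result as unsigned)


~0b110010001100100 = 0b1001101110011011 = 39835 (16-bit unsigned)

39835


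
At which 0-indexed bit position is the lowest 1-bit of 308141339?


0b10010010111011101110100011011. Lowest set bit at position 0

0


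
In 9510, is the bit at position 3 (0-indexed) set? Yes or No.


0b10010100100110, bit 3 = 0. No

No


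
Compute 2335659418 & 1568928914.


0b10001011001101110101010110011010 & 0b1011101100000111111010010010010 = 0b1001000000110101010010010010 = 151213202

151213202


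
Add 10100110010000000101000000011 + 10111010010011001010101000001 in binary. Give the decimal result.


10100110010000000101000000011 + 10111010010011001010101000001 = 101100000100011001111101000100 = 739352388

739352388


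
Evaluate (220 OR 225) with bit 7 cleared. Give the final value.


Step 1: 220 | 225 = 253
Step 2: 253 & ~(1 << 7) = 125

125


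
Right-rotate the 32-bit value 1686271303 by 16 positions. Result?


Rotate 0b1100100100000100111010101000111 right by 16 (32-bit) = 0b1110101010001110110010010000010 = 1967613058

1967613058


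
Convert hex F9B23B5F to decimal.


F9B23B5F hex = 4189207391 decimal

4189207391


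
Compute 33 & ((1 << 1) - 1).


33 & 1 = 1

1


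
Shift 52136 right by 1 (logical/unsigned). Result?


0b1100101110101000 >> 1 = 0b110010111010100 = 26068

26068


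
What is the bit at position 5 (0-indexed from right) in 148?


0b10010100, position 5 = 0

0


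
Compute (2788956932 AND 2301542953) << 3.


Step 1: 2788956932 & 2301542953 = 2150367744
Step 2: 2150367744 << 3 = 17202941952

17202941952


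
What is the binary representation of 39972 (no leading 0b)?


39972 = 1001110000100100 in binary

1001110000100100


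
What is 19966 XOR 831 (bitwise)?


0b100110111111110 ^ 0b1100111111 = 0b100111011000001 = 20161

20161


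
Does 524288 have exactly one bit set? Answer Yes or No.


0b10000000000000000000. Only one bit set => Yes

Yes


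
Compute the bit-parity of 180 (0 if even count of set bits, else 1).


0b10110100 has 4 ones => parity 0

0


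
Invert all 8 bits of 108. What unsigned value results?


108 ^ 255 = 147

147


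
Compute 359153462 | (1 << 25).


359153462 | (1 << 25) = 359153462 | 33554432 = 392707894

392707894


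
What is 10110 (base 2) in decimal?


10110 in decimal = 22

22


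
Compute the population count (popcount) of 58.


0b111010 has 4 set bits

4


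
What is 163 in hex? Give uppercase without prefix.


163 = A3 hex

A3


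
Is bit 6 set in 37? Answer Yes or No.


0b100101, bit 6 = 0. No

No


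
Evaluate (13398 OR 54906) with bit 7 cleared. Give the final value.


Step 1: 13398 | 54906 = 63102
Step 2: 63102 & ~(1 << 7) = 63102

63102


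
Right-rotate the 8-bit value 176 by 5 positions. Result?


Rotate 0b10110000 right by 5 (8-bit) = 0b10000101 = 133

133


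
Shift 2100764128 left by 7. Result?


0b1111101001101110001110111100000 << 7 = 0b11111010011011100011101111000000000000 = 268897808384

268897808384


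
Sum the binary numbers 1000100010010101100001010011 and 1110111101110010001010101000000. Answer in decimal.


1000100010010101100001010011 + 1110111101110010001010101000000 = 10000000010000100110110110010011 = 2151837075

2151837075


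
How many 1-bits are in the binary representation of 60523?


0b1110110001101011 has 10 set bits

10


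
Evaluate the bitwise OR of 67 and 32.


0b1000011 | 0b100000 = 0b1100011 = 99

99


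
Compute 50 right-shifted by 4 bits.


0b110010 >> 4 = 0b11 = 3

3


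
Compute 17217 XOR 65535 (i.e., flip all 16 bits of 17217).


17217 ^ 65535 = 48318

48318


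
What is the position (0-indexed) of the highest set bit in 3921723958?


0b11101001110000001100001000110110. Highest set bit at position 31

31


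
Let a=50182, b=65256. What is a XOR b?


50182 ^ 65256 = 15086

15086


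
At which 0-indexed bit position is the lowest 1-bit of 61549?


0b1111000001101101. Lowest set bit at position 0

0


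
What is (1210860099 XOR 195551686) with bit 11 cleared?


Step 1: 1210860099 ^ 195551686 = 1133224837
Step 2: 1133224837 & ~(1 << 11) = 1133224837

1133224837


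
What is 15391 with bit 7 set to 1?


15391 | (1 << 7) = 15391 | 128 = 15519

15519


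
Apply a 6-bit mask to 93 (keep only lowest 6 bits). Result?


93 & 63 = 29

29


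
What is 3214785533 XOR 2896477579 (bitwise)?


0b10111111100111011011101111111101 ^ 0b10101100101001001011110110001011 = 0b10011001110010000011001110110 = 322504310

322504310


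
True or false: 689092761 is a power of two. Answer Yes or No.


0b101001000100101011100010011001. Multiple bits set => No

No


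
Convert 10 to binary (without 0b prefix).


10 = 1010 in binary

1010


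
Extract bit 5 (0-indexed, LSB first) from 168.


0b10101000, position 5 = 1

1


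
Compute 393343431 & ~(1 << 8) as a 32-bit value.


393343431 & ~(1 << 8) = 393343175

393343175


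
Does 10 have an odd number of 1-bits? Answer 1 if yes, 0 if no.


0b1010 has 2 ones => parity 0

0


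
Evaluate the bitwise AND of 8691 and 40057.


0b10000111110011 & 0b1001110001111001 = 0b1110001 = 113

113


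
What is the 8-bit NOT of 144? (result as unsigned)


~0b10010000 = 0b1101111 = 111 (8-bit unsigned)

111


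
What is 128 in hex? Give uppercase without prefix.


128 = 80 hex

80


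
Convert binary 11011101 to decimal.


11011101 in decimal = 221

221


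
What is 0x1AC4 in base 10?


1AC4 hex = 6852 decimal

6852


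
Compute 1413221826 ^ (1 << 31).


1413221826 ^ (1 << 31) = 1413221826 ^ 2147483648 = 3560705474

3560705474


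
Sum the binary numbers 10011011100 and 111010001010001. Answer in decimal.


10011011100 + 111010001010001 = 111100100101101 = 31021

31021


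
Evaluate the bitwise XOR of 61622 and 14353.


0b1111000010110110 ^ 0b11100000010001 = 0b1100100010100111 = 51367

51367


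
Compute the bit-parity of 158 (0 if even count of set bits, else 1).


0b10011110 has 5 ones => parity 1

1


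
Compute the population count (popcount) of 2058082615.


0b1111010101010111101100100110111 has 20 set bits

20


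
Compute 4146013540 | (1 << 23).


4146013540 | (1 << 23) = 4146013540 | 8388608 = 4154402148

4154402148


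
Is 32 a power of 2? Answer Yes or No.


0b100000. Only one bit set => Yes

Yes


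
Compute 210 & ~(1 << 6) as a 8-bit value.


210 & ~(1 << 6) = 146

146


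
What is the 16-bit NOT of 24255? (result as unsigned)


~0b101111010111111 = 0b1010000101000000 = 41280 (16-bit unsigned)

41280


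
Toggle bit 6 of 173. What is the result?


173 ^ (1 << 6) = 173 ^ 64 = 237

237


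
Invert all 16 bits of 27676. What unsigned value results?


27676 ^ 65535 = 37859

37859


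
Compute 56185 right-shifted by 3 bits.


0b1101101101111001 >> 3 = 0b1101101101111 = 7023

7023


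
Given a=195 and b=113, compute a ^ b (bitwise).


195 ^ 113 = 178

178


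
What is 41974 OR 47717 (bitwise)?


0b1010001111110110 | 0b1011101001100101 = 0b1011101111110111 = 48119

48119


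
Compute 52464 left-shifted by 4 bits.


0b1100110011110000 << 4 = 0b11001100111100000000 = 839424

839424


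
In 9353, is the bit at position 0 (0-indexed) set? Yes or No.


0b10010010001001, bit 0 = 1. Yes

Yes


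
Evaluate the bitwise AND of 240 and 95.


0b11110000 & 0b1011111 = 0b1010000 = 80

80


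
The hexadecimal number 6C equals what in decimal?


6C hex = 108 decimal

108


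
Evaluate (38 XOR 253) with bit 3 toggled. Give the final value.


Step 1: 38 ^ 253 = 219
Step 2: 219 ^ (1 << 3) = 219 ^ 8 = 211

211


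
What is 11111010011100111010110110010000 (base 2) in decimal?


11111010011100111010110110010000 in decimal = 4201885072

4201885072


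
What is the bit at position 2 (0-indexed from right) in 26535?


0b110011110100111, position 2 = 1

1


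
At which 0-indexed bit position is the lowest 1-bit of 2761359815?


0b10100100100101110000000111000111. Lowest set bit at position 0

0


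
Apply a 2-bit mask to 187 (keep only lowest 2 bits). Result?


187 & 3 = 3

3


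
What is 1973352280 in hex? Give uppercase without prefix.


1973352280 = 759EF758 hex

759EF758


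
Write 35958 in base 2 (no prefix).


35958 = 1000110001110110 in binary

1000110001110110


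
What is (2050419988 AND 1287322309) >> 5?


Step 1: 2050419988 & 1287322309 = 1211295748
Step 2: 1211295748 >> 5 = 37852992

37852992


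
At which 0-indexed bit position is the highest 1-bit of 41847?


0b1010001101110111. Highest set bit at position 15

15


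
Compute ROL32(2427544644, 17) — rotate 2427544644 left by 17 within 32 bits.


Rotate 0b10010000101100010110010001000100 left by 17 (32-bit) = 0b11001000100010010010000101100010 = 3364430178

3364430178


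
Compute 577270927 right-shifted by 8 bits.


0b100010011010000111010010001111 >> 8 = 0b1000100110100001110100 = 2254964

2254964


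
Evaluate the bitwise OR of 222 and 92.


0b11011110 | 0b1011100 = 0b11011110 = 222

222


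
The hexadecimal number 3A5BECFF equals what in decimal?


3A5BECFF hex = 979102975 decimal

979102975


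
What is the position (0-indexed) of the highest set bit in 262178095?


0b1111101000001000010100101111. Highest set bit at position 27

27


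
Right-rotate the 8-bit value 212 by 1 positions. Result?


Rotate 0b11010100 right by 1 (8-bit) = 0b1101010 = 106

106


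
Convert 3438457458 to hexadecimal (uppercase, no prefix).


3438457458 = CCF2B272 hex

CCF2B272


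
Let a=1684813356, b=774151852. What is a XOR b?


1684813356 ^ 774151852 = 1246275712

1246275712


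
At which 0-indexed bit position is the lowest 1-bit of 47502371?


0b10110101001101010000100011. Lowest set bit at position 0

0


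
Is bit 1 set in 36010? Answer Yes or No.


0b1000110010101010, bit 1 = 1. Yes

Yes


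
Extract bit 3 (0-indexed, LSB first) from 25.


0b11001, position 3 = 1

1


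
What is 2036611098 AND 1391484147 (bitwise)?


0b1111001011001000011100000011010 & 0b1010010111100000101110011110011 = 0b1010000011000000001100000010010 = 1348474898

1348474898


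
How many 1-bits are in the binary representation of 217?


0b11011001 has 5 set bits

5


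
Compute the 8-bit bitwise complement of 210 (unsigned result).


~0b11010010 = 0b101101 = 45 (8-bit unsigned)

45


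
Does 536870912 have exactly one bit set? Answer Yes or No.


0b100000000000000000000000000000. Only one bit set => Yes

Yes


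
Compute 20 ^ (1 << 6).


20 ^ (1 << 6) = 20 ^ 64 = 84

84


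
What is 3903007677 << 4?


0b11101000101000110010101110111101 << 4 = 0b111010001010001100101011101111010000 = 62448122832

62448122832


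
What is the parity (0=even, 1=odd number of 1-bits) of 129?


0b10000001 has 2 ones => parity 0

0


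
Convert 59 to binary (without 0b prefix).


59 = 111011 in binary

111011


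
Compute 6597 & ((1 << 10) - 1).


6597 & 1023 = 453

453


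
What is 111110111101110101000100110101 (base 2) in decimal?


111110111101110101000100110101 in decimal = 1056395573

1056395573


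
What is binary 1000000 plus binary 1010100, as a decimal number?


1000000 + 1010100 = 10010100 = 148

148


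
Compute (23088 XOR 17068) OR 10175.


Step 1: 23088 ^ 17068 = 6300
Step 2: 6300 | 10175 = 16319

16319


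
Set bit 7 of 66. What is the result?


66 | (1 << 7) = 66 | 128 = 194

194


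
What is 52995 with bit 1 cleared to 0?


52995 & ~(1 << 1) = 52993

52993


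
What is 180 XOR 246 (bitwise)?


0b10110100 ^ 0b11110110 = 0b1000010 = 66

66


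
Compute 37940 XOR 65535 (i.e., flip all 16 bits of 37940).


37940 ^ 65535 = 27595

27595


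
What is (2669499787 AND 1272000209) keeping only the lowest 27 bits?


Step 1: 2669499787 & 1272000209 = 185664641
Step 2: 185664641 & 134217727 = 51446913

51446913


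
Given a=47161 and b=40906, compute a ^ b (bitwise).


47161 ^ 40906 = 10227

10227


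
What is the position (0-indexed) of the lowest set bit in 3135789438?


0b10111010111010000101100101111110. Lowest set bit at position 1

1


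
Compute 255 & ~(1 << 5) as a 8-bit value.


255 & ~(1 << 5) = 223

223


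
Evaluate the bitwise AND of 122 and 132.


0b1111010 & 0b10000100 = 0b0 = 0

0


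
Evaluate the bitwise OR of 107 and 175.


0b1101011 | 0b10101111 = 0b11101111 = 239

239


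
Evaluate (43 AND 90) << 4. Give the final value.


Step 1: 43 & 90 = 10
Step 2: 10 << 4 = 160

160


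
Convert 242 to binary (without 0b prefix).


242 = 11110010 in binary

11110010


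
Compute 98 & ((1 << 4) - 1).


98 & 15 = 2

2


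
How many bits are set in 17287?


0b100001110000111 has 7 set bits

7


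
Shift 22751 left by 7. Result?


0b101100011011111 << 7 = 0b1011000110111110000000 = 2912128

2912128


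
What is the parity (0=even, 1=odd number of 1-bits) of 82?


0b1010010 has 3 ones => parity 1

1


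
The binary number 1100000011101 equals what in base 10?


1100000011101 in decimal = 6173

6173


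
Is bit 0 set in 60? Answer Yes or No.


0b111100, bit 0 = 0. No

No


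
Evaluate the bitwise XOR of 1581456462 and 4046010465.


0b1011110010000110001110001001110 ^ 0b11110001001010010011100001100001 = 0b10101111011010100010010000101111 = 2942968879

2942968879


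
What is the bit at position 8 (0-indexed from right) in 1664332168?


0b1100011001100111011000110001000, position 8 = 1

1


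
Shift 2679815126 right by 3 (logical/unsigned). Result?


0b10011111101110101011101111010110 >> 3 = 0b10011111101110101011101111010 = 334976890

334976890


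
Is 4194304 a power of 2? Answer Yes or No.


0b10000000000000000000000. Only one bit set => Yes

Yes


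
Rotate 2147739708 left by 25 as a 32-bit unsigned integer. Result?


Rotate 0b10000000000000111110100000111100 left by 25 (32-bit) = 0b1111001000000000000011111010000 = 2030045136

2030045136


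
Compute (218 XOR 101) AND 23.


Step 1: 218 ^ 101 = 191
Step 2: 191 & 23 = 23

23


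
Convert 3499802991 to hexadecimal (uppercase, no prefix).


3499802991 = D09AC16F hex

D09AC16F


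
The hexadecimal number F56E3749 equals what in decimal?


F56E3749 hex = 4117641033 decimal

4117641033


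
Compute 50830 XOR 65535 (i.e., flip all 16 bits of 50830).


50830 ^ 65535 = 14705

14705


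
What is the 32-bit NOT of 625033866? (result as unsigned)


~0b100101010000010100001010001010 = 0b11011010101111101011110101110101 = 3669933429 (32-bit unsigned)

3669933429


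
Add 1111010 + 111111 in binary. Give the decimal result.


1111010 + 111111 = 10111001 = 185

185


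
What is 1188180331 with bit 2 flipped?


1188180331 ^ (1 << 2) = 1188180331 ^ 4 = 1188180335

1188180335


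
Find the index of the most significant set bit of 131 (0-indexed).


0b10000011. Highest set bit at position 7

7


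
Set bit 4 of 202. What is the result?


202 | (1 << 4) = 202 | 16 = 218

218


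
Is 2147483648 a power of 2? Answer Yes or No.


0b10000000000000000000000000000000. Only one bit set => Yes

Yes


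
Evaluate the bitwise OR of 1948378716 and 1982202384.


0b1110100001000011110011001011100 | 0b1110110001001100000001000010000 = 0b1110110001001111110011001011100 = 1982326364

1982326364


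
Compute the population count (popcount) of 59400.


0b1110100000001000 has 5 set bits

5


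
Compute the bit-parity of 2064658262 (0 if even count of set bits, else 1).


0b1111011000100000010111101010110 has 16 ones => parity 0

0


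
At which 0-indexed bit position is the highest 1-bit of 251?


0b11111011. Highest set bit at position 7

7


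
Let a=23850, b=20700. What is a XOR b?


23850 ^ 20700 = 3574

3574


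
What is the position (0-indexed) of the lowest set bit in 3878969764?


0b11100111001101000110000110100100. Lowest set bit at position 2

2


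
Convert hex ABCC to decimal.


ABCC hex = 43980 decimal

43980


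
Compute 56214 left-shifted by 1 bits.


0b1101101110010110 << 1 = 0b11011011100101100 = 112428

112428


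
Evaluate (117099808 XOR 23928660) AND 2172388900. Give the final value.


Step 1: 117099808 ^ 23928660 = 127390324
Step 2: 127390324 & 2172388900 = 18088484

18088484


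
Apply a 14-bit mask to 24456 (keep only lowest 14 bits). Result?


24456 & 16383 = 8072

8072


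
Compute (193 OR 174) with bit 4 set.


Step 1: 193 | 174 = 239
Step 2: 239 | (1 << 4) = 239 | 16 = 255

255


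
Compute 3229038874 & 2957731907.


0b11000000011101110011100100011010 & 0b10110000010010110110100001000011 = 0b10000000010000110010100000000010 = 2151884802

2151884802


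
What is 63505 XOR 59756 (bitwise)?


0b1111100000010001 ^ 0b1110100101101100 = 0b1000101111101 = 4477

4477


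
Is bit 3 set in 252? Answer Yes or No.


0b11111100, bit 3 = 1. Yes

Yes


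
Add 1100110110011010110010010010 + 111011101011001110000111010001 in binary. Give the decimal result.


1100110110011010110010010010 + 111011101011001110000111010001 = 1001000100001101000111001100011 = 1216777827

1216777827


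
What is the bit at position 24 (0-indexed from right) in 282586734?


0b10000110101111110111001101110, position 24 = 0

0


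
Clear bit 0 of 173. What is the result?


173 & ~(1 << 0) = 172

172


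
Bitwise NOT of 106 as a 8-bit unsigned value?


~0b1101010 = 0b10010101 = 149 (8-bit unsigned)

149


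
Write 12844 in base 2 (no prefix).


12844 = 11001000101100 in binary

11001000101100


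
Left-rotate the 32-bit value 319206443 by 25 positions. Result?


Rotate 0b10011000001101011010000101011 left by 25 (32-bit) = 0b1010110001001100000110101101000 = 1445334376

1445334376


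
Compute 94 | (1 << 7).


94 | (1 << 7) = 94 | 128 = 222

222


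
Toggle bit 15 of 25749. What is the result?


25749 ^ (1 << 15) = 25749 ^ 32768 = 58517

58517


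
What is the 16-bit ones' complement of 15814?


15814 ^ 65535 = 49721

49721


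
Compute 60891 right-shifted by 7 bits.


0b1110110111011011 >> 7 = 0b111011011 = 475

475


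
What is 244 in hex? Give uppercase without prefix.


244 = F4 hex

F4


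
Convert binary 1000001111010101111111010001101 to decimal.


1000001111010101111111010001101 in decimal = 1105919629

1105919629


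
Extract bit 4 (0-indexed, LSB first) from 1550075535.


0b1011100011001000100011010001111, position 4 = 0

0


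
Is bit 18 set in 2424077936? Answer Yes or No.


0b10010000011111000111111001110000, bit 18 = 1. Yes

Yes


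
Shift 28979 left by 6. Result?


0b111000100110011 << 6 = 0b111000100110011000000 = 1854656

1854656


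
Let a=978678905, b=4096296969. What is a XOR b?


978678905 ^ 4096296969 = 3464363120

3464363120


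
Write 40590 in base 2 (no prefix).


40590 = 1001111010001110 in binary

1001111010001110


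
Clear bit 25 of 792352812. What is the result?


792352812 & ~(1 << 25) = 758798380

758798380


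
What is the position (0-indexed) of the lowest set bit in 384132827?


0b10110111001010110011011011011. Lowest set bit at position 0

0


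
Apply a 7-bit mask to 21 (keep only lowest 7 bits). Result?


21 & 127 = 21

21


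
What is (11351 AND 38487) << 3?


Step 1: 11351 & 38487 = 1111
Step 2: 1111 << 3 = 8888

8888


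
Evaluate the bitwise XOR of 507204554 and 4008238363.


0b11110001110110101001111001010 ^ 0b11101110111010001101110100011011 = 0b11110000110100111000111011010001 = 4040396497

4040396497


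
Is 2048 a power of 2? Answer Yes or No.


0b100000000000. Only one bit set => Yes

Yes


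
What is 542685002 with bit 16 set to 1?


542685002 | (1 << 16) = 542685002 | 65536 = 542750538

542750538


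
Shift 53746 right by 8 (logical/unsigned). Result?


0b1101000111110010 >> 8 = 0b11010001 = 209

209


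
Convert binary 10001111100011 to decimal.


10001111100011 in decimal = 9187

9187


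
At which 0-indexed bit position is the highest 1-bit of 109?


0b1101101. Highest set bit at position 6

6


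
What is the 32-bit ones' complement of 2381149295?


2381149295 ^ 4294967295 = 1913818000

1913818000


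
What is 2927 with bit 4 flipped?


2927 ^ (1 << 4) = 2927 ^ 16 = 2943

2943


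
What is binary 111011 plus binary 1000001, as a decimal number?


111011 + 1000001 = 1111100 = 124

124


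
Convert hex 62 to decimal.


62 hex = 98 decimal

98


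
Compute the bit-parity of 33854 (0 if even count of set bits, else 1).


0b1000010000111110 has 7 ones => parity 1

1


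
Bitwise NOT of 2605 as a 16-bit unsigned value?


~0b101000101101 = 0b1111010111010010 = 62930 (16-bit unsigned)

62930


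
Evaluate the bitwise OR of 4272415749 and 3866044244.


0b11111110101001111110010000000101 | 0b11100110011011110010011101010100 = 0b11111110111011111110011101010101 = 4277135189

4277135189


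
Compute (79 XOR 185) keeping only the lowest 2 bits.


Step 1: 79 ^ 185 = 246
Step 2: 246 & 3 = 2

2


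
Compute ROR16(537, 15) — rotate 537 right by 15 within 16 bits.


Rotate 0b1000011001 right by 15 (16-bit) = 0b10000110010 = 1074

1074


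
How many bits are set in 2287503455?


0b10001000010110001000100001011111 has 13 set bits

13


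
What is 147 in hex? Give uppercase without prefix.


147 = 93 hex

93


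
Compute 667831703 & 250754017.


0b100111110011100100110110010111 & 0b1110111100100011001111100001 = 0b110110000100000000110000001 = 113377665

113377665


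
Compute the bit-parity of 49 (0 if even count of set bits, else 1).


0b110001 has 3 ones => parity 1

1


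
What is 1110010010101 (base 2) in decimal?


1110010010101 in decimal = 7317

7317


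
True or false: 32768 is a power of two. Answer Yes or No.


0b1000000000000000. Only one bit set => Yes

Yes


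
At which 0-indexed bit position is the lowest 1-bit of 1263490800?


0b1001011010011110101011011110000. Lowest set bit at position 4

4


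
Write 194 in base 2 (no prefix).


194 = 11000010 in binary

11000010


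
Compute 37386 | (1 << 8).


37386 | (1 << 8) = 37386 | 256 = 37642

37642


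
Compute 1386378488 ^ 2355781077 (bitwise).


0b1010010101000100111010011111000 ^ 0b10001100011010100101110111010101 = 0b11011110110010000010100100101101 = 3737659693

3737659693


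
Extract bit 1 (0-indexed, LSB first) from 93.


0b1011101, position 1 = 0

0


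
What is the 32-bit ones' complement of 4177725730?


4177725730 ^ 4294967295 = 117241565

117241565


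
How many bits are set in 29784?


0b111010001011000 has 7 set bits

7


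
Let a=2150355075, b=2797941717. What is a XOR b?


2150355075 ^ 2797941717 = 653189974

653189974


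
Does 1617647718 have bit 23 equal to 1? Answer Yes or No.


0b1100000011010110101100001100110, bit 23 = 0. No

No


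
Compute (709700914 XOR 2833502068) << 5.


Step 1: 709700914 ^ 2833502068 = 2192499270
Step 2: 2192499270 << 5 = 70159976640

70159976640


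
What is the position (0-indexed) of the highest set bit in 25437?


0b110001101011101. Highest set bit at position 14

14


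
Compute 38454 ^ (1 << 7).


38454 ^ (1 << 7) = 38454 ^ 128 = 38582

38582


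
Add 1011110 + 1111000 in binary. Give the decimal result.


1011110 + 1111000 = 11010110 = 214

214


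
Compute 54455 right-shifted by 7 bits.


0b1101010010110111 >> 7 = 0b110101001 = 425

425


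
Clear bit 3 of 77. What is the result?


77 & ~(1 << 3) = 69

69


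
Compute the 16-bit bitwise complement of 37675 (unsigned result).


~0b1001001100101011 = 0b110110011010100 = 27860 (16-bit unsigned)

27860


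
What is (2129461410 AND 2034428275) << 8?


Step 1: 2129461410 & 2034428275 = 2017460258
Step 2: 2017460258 << 8 = 516469826048

516469826048


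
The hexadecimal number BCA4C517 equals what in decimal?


BCA4C517 hex = 3164914967 decimal

3164914967


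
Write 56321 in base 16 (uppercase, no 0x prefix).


56321 = DC01 hex

DC01


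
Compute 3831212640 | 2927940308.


0b11100100010110111010101001100000 | 0b10101110100001001101001011010100 = 0b11101110110111111111101011110100 = 4007656180

4007656180


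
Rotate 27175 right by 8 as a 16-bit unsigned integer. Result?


Rotate 0b110101000100111 right by 8 (16-bit) = 0b10011101101010 = 10090

10090


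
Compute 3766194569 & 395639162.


0b11100000011110111001000110001001 & 0b10111100101001111100101111010 = 0b100001001000100001000 = 1085704

1085704


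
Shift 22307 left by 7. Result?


0b101011100100011 << 7 = 0b1010111001000110000000 = 2855296

2855296


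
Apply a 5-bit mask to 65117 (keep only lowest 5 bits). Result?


65117 & 31 = 29

29


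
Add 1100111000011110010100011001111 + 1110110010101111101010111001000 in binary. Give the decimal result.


1100111000011110010100011001111 + 1110110010101111101010111001000 = 11011101011001101111111010010111 = 3714514583

3714514583


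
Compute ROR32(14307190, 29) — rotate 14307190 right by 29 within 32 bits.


Rotate 0b110110100100111101110110 right by 29 (32-bit) = 0b110110100100111101110110000 = 114457520

114457520


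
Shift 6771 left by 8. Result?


0b1101001110011 << 8 = 0b110100111001100000000 = 1733376

1733376


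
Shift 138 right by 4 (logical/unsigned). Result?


0b10001010 >> 4 = 0b1000 = 8

8


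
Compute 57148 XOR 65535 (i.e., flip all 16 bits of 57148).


57148 ^ 65535 = 8387

8387


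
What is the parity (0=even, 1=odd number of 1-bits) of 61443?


0b1111000000000011 has 6 ones => parity 0

0


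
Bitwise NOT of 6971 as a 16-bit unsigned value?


~0b1101100111011 = 0b1110010011000100 = 58564 (16-bit unsigned)

58564


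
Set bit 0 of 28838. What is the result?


28838 | (1 << 0) = 28838 | 1 = 28839

28839


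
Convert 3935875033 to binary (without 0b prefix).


3935875033 = 11101010100110001010111111011001 in binary

11101010100110001010111111011001


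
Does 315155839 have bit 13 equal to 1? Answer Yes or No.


0b10010110010001110010101111111, bit 13 = 1. Yes

Yes


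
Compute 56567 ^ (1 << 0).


56567 ^ (1 << 0) = 56567 ^ 1 = 56566

56566


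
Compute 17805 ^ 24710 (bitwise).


0b100010110001101 ^ 0b110000010000110 = 0b10010100001011 = 9483

9483


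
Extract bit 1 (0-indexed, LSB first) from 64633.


0b1111110001111001, position 1 = 0

0


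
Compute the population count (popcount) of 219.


0b11011011 has 6 set bits

6


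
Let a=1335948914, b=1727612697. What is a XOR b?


1335948914 ^ 1727612697 = 693743979

693743979


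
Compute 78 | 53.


0b1001110 | 0b110101 = 0b1111111 = 127

127


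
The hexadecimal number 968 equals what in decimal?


968 hex = 2408 decimal

2408


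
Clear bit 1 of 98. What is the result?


98 & ~(1 << 1) = 96

96


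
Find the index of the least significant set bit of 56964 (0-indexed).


0b1101111010000100. Lowest set bit at position 2

2


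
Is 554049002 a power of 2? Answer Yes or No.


0b100001000001100001110111101010. Multiple bits set => No

No


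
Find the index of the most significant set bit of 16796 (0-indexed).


0b100000110011100. Highest set bit at position 14

14


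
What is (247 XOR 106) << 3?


Step 1: 247 ^ 106 = 157
Step 2: 157 << 3 = 1256

1256


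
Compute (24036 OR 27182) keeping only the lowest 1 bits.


Step 1: 24036 | 27182 = 32750
Step 2: 32750 & 1 = 0

0


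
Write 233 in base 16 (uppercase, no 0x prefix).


233 = E9 hex

E9


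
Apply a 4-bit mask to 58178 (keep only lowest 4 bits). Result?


58178 & 15 = 2

2


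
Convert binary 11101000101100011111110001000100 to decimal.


11101000101100011111110001000100 in decimal = 3903978564

3903978564


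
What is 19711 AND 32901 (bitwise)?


0b100110011111111 & 0b1000000010000101 = 0b10000101 = 133

133


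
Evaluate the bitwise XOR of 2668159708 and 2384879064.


0b10011111000010001110001011011100 ^ 0b10001110001001100101110111011000 = 0b10001001011101011111100000100 = 288276228

288276228


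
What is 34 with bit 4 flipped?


34 ^ (1 << 4) = 34 ^ 16 = 50

50


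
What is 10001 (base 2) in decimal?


10001 in decimal = 17

17


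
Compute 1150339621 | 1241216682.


0b1000100100100001100101000100101 | 0b1001001111110110111011010101010 = 0b1001101111110111111111010101111 = 1308360367

1308360367


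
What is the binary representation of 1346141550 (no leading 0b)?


1346141550 = 1010000001111000111110101101110 in binary

1010000001111000111110101101110


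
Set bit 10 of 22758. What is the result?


22758 | (1 << 10) = 22758 | 1024 = 23782

23782


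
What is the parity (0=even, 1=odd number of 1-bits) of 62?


0b111110 has 5 ones => parity 1

1


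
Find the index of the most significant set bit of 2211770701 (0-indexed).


0b10000011110101001111000101001101. Highest set bit at position 31

31


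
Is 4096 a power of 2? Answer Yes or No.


0b1000000000000. Only one bit set => Yes

Yes


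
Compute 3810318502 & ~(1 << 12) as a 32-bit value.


3810318502 & ~(1 << 12) = 3810314406

3810314406


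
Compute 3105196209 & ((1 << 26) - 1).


3105196209 & 67108863 = 18188465

18188465


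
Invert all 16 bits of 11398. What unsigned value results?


11398 ^ 65535 = 54137

54137


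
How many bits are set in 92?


0b1011100 has 4 set bits

4


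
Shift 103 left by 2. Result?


0b1100111 << 2 = 0b110011100 = 412

412


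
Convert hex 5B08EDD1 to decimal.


5B08EDD1 hex = 1527311825 decimal

1527311825


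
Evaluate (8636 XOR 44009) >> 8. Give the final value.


Step 1: 8636 ^ 44009 = 35413
Step 2: 35413 >> 8 = 138

138


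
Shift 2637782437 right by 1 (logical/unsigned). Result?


0b10011101001110010101110110100101 >> 1 = 0b1001110100111001010111011010010 = 1318891218

1318891218


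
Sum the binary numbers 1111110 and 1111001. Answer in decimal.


1111110 + 1111001 = 11110111 = 247

247


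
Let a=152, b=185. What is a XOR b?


152 ^ 185 = 33

33


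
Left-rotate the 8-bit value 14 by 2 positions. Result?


Rotate 0b1110 left by 2 (8-bit) = 0b111000 = 56

56


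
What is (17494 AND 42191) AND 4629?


Step 1: 17494 & 42191 = 1094
Step 2: 1094 & 4629 = 4

4


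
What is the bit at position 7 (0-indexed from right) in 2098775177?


0b1111101000110001100010010001001, position 7 = 1

1


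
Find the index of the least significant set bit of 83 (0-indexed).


0b1010011. Lowest set bit at position 0

0


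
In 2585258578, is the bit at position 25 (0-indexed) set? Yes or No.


0b10011010000101111110101001010010, bit 25 = 1. Yes

Yes


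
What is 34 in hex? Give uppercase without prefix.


34 = 22 hex

22


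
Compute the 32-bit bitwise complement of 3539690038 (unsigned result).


~0b11010010111110110110001000110110 = 0b101101000001001001110111001001 = 755277257 (32-bit unsigned)

755277257


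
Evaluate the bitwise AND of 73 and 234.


0b1001001 & 0b11101010 = 0b1001000 = 72

72


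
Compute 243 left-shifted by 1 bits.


0b11110011 << 1 = 0b111100110 = 486

486


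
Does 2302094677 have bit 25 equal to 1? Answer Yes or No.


0b10001001001101110010110101010101, bit 25 = 0. No

No


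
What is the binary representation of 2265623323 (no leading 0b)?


2265623323 = 10000111000010101010101100011011 in binary

10000111000010101010101100011011


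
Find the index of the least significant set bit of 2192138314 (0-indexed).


0b10000010101010010110000001001010. Lowest set bit at position 1

1


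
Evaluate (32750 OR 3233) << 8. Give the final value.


Step 1: 32750 | 3233 = 32751
Step 2: 32751 << 8 = 8384256

8384256


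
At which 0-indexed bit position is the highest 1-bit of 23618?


0b101110001000010. Highest set bit at position 14

14


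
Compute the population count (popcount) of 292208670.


0b10001011010101100000000011110 has 12 set bits

12


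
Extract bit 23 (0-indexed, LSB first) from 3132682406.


0b10111010101110001111000010100110, position 23 = 1

1


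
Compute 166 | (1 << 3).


166 | (1 << 3) = 166 | 8 = 174

174


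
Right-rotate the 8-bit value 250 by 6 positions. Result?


Rotate 0b11111010 right by 6 (8-bit) = 0b11101011 = 235

235


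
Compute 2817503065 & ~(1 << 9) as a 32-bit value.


2817503065 & ~(1 << 9) = 2817502553

2817502553


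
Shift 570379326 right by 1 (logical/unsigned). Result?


0b100001111111110100110000111110 >> 1 = 0b10000111111111010011000011111 = 285189663

285189663


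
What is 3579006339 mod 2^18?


3579006339 & 262143 = 216451

216451


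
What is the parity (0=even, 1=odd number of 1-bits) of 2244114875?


0b10000101110000100111100110111011 has 17 ones => parity 1

1


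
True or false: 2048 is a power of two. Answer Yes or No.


0b100000000000. Only one bit set => Yes

Yes


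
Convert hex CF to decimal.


CF hex = 207 decimal

207


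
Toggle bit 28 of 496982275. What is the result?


496982275 ^ (1 << 28) = 496982275 ^ 268435456 = 228546819

228546819


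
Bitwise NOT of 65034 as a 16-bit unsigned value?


~0b1111111000001010 = 0b111110101 = 501 (16-bit unsigned)

501


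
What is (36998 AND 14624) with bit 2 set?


Step 1: 36998 & 14624 = 4096
Step 2: 4096 | (1 << 2) = 4096 | 4 = 4100

4100


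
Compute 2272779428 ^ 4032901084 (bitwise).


0b10000111011101111101110010100100 ^ 0b11110000011000010010111111011100 = 0b1110111000101101111001101111000 = 1997992824

1997992824


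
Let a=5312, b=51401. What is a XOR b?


5312 ^ 51401 = 56329

56329


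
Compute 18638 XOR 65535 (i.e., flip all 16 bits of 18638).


18638 ^ 65535 = 46897

46897


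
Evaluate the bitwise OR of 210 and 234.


0b11010010 | 0b11101010 = 0b11111010 = 250

250


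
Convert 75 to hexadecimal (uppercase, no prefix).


75 = 4B hex

4B


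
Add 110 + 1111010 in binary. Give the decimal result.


110 + 1111010 = 10000000 = 128

128


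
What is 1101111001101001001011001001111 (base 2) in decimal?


1101111001101001001011001001111 in decimal = 1865717327

1865717327


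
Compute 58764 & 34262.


0b1110010110001100 & 0b1000010111010110 = 0b1000010110000100 = 34180

34180


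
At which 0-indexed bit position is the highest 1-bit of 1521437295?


0b1011010101011110100101001101111. Highest set bit at position 30

30


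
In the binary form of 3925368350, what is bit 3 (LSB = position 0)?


0b11101001111110000101111000011110, position 3 = 1

1


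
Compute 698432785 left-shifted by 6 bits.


0b101001101000010011110100010001 << 6 = 0b101001101000010011110100010001000000 = 44699698240

44699698240


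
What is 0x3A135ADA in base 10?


3A135ADA hex = 974346970 decimal

974346970


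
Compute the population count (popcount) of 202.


0b11001010 has 4 set bits

4


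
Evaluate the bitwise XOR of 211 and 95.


0b11010011 ^ 0b1011111 = 0b10001100 = 140

140


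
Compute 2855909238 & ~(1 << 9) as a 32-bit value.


2855909238 & ~(1 << 9) = 2855908726

2855908726
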